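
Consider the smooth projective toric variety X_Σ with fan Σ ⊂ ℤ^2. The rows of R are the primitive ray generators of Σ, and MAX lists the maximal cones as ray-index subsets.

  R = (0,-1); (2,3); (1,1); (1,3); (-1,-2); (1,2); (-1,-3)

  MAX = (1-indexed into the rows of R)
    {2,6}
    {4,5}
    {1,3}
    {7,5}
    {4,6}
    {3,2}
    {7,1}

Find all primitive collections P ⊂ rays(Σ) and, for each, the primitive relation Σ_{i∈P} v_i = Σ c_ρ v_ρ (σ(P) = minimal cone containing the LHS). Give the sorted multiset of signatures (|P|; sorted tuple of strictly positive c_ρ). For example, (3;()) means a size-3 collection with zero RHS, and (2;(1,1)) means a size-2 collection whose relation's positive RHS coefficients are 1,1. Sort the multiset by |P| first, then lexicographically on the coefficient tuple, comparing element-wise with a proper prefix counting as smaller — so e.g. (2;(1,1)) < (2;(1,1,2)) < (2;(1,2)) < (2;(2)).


Δ(Σ) — 7 vertices, 14 min non-faces:

  P = {4,7}:  v_{4} + v_{7} = 0  ⟹  sig = (2;())
  P = {5,6}:  v_{5} + v_{6} = 0  ⟹  sig = (2;())
  P = {1,4}:  v_{1} + v_{4} = v_{6}  ⟹  sig = (2;(1))
  P = {1,5}:  v_{1} + v_{5} = v_{7}  ⟹  sig = (2;(1))
  P = {1,6}:  v_{1} + v_{6} = v_{3}  ⟹  sig = (2;(1))
  P = {2,5}:  v_{2} + v_{5} = v_{3}  ⟹  sig = (2;(1))
  P = {3,5}:  v_{3} + v_{5} = v_{1}  ⟹  sig = (2;(1))
  P = {3,6}:  v_{3} + v_{6} = v_{2}  ⟹  sig = (2;(1))
  P = {6,7}:  v_{6} + v_{7} = v_{1}  ⟹  sig = (2;(1))
  P = {2,7}:  v_{2} + v_{7} = v_{1} + v_{3}  ⟹  sig = (2;(1,1))
  P = {1,2}:  v_{1} + v_{2} = 2·v_{3}  ⟹  sig = (2;(2))
  P = {3,4}:  v_{3} + v_{4} = 2·v_{6}  ⟹  sig = (2;(2))
  P = {3,7}:  v_{3} + v_{7} = 2·v_{1}  ⟹  sig = (2;(2))
  P = {2,4}:  v_{2} + v_{4} = 3·v_{6}  ⟹  sig = (2;(3))

Signatures (|P|; sorted positive RHS coefficients), sorted:
{ (2;()) ×2,  (2;(1)) ×7,  (2;(1,1)),  (2;(2)) ×3,  (2;(3)) }


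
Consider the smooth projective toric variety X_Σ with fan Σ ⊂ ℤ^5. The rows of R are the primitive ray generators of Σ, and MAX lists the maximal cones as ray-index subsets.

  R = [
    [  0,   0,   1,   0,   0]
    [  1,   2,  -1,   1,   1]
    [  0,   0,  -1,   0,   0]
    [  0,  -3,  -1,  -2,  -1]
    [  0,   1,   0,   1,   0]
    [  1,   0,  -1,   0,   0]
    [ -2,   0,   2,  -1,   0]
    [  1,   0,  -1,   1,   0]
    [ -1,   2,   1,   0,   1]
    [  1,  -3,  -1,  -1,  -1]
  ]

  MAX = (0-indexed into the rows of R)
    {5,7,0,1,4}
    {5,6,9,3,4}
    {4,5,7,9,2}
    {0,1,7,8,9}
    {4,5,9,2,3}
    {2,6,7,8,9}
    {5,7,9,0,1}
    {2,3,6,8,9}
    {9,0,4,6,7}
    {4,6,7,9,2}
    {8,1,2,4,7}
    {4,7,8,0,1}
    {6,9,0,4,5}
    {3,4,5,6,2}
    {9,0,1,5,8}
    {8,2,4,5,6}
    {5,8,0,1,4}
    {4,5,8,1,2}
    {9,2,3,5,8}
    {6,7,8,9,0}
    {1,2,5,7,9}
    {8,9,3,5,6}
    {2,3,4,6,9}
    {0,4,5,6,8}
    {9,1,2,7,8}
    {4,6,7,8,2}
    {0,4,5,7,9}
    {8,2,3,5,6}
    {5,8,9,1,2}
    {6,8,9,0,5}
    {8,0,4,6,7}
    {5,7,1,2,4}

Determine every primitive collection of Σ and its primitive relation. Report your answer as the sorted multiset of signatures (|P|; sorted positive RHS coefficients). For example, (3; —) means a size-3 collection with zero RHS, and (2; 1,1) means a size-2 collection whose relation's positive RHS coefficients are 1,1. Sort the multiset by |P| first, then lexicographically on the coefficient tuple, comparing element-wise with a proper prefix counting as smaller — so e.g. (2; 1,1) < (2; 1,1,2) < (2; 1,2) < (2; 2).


Δ(Σ) — 10 vertices, 11 min non-faces:

  • {0,2}:  v_{0} + v_{2} = 0  →  sig = (2; —)
  • {1,6}:  v_{1} + v_{6} = v_{8}  →  sig = (2; 1)
  • {3,7}:  v_{3} + v_{7} = v_{2} + v_{9}  →  sig = (2; 1,1)
  • {0,3}:  v_{0} + v_{3} = v_{5} + v_{6} + v_{9}  →  sig = (2; 1,1,1)
  • {1,3}:  v_{1} + v_{3} = v_{2} + v_{5} + v_{8} + v_{9}  →  sig = (2; 1,1,1,1)
  • {4,8,9}:  v_{4} + v_{8} + v_{9} = 0  →  sig = (3; —)
  • {5,6,7}:  v_{5} + v_{6} + v_{7} = 0  →  sig = (3; —)
  • {5,7,8}:  v_{5} + v_{7} + v_{8} = v_{1}  →  sig = (3; 1)
  • {1,4,9}:  v_{1} + v_{4} + v_{9} = v_{5} + v_{7}  →  sig = (3; 1,1)
  • {3,4,8}:  v_{3} + v_{4} + v_{8} = v_{2} + v_{5} + v_{6}  →  sig = (3; 1,1,1)
  • {2,5,6,9}:  v_{2} + v_{5} + v_{6} + v_{9} = v_{3}  →  sig = (4; 1)

so the primitive-relation signature multiset is
{ (2; —),  (2; 1),  (2; 1,1),  (2; 1,1,1),  (2; 1,1,1,1),  (3; —) ×2,  (3; 1),  (3; 1,1),  (3; 1,1,1),  (4; 1) }


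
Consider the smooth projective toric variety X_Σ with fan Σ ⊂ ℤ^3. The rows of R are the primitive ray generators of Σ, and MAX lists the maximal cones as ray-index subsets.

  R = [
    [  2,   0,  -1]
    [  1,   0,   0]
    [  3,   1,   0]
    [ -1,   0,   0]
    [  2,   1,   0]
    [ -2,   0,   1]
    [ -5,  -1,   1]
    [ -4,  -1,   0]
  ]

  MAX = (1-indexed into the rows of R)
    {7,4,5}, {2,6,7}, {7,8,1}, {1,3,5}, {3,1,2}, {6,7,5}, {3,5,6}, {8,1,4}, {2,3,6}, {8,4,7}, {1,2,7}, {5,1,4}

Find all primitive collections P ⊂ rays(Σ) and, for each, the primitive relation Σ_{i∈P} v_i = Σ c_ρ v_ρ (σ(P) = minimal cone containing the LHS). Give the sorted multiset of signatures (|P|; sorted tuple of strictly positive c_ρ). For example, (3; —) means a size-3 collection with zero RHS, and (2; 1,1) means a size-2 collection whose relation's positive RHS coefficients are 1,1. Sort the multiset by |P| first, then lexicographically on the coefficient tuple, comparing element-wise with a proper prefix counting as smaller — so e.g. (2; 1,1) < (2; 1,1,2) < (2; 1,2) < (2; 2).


12 collections generate NE(X_Σ); each relation:

  P = {1,6}:  v_{1} + v_{6} = 0  →  sig = (2; —)
  P = {2,4}:  v_{2} + v_{4} = 0  →  sig = (2; —)
  P = {2,5}:  v_{2} + v_{5} = v_{3}  →  sig = (2; 1)
  P = {3,4}:  v_{3} + v_{4} = v_{5}  →  sig = (2; 1)
  P = {3,7}:  v_{3} + v_{7} = v_{6}  →  sig = (2; 1)
  P = {3,8}:  v_{3} + v_{8} = v_{4}  →  sig = (2; 1)
  P = {2,8}:  v_{2} + v_{8} = v_{1} + v_{7}  →  sig = (2; 1,1)
  P = {4,6}:  v_{4} + v_{6} = v_{5} + v_{7}  →  sig = (2; 1,1)
  P = {6,8}:  v_{6} + v_{8} = v_{4} + v_{7}  →  sig = (2; 1,1)
  P = {5,8}:  v_{5} + v_{8} = 2·v_{4}  →  sig = (2; 2)
  P = {1,4,7}:  v_{1} + v_{4} + v_{7} = v_{8}  →  sig = (3; 1)
  P = {1,5,7}:  v_{1} + v_{5} + v_{7} = v_{4}  →  sig = (3; 1)

Hence PRS(X_Σ) =
[(2; —), (2; —), (2; 1), (2; 1), (2; 1), (2; 1), (2; 1,1), (2; 1,1), (2; 1,1), (2; 2), (3; 1), (3; 1)]


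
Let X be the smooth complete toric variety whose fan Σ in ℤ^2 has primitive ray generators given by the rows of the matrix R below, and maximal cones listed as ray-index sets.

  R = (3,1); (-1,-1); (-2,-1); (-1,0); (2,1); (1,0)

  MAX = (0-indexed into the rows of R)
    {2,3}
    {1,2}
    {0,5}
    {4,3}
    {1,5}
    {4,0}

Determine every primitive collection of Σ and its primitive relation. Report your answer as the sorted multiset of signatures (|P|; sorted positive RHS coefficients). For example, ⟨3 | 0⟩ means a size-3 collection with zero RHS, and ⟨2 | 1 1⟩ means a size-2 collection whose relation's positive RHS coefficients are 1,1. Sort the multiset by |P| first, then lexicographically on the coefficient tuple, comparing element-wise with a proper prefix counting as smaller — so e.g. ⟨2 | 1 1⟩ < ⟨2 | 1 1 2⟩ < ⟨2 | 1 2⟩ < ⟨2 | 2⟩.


Σ has 9 primitive collections:

  P = {2,4}:  v_{2} + v_{4} = 0  →  sig = ⟨2 | 0⟩
  P = {3,5}:  v_{3} + v_{5} = 0  →  sig = ⟨2 | 0⟩
  P = {0,2}:  v_{0} + v_{2} = v_{5}  →  sig = ⟨2 | 1⟩
  P = {0,3}:  v_{0} + v_{3} = v_{4}  →  sig = ⟨2 | 1⟩
  P = {1,3}:  v_{1} + v_{3} = v_{2}  →  sig = ⟨2 | 1⟩
  P = {1,4}:  v_{1} + v_{4} = v_{5}  →  sig = ⟨2 | 1⟩
  P = {2,5}:  v_{2} + v_{5} = v_{1}  →  sig = ⟨2 | 1⟩
  P = {4,5}:  v_{4} + v_{5} = v_{0}  →  sig = ⟨2 | 1⟩
  P = {0,1}:  v_{0} + v_{1} = 2·v_{5}  →  sig = ⟨2 | 2⟩

so the primitive-relation signature multiset is
    ⟨2 | 0⟩
    ⟨2 | 0⟩
    ⟨2 | 1⟩
    ⟨2 | 1⟩
    ⟨2 | 1⟩
    ⟨2 | 1⟩
    ⟨2 | 1⟩
    ⟨2 | 1⟩
    ⟨2 | 2⟩


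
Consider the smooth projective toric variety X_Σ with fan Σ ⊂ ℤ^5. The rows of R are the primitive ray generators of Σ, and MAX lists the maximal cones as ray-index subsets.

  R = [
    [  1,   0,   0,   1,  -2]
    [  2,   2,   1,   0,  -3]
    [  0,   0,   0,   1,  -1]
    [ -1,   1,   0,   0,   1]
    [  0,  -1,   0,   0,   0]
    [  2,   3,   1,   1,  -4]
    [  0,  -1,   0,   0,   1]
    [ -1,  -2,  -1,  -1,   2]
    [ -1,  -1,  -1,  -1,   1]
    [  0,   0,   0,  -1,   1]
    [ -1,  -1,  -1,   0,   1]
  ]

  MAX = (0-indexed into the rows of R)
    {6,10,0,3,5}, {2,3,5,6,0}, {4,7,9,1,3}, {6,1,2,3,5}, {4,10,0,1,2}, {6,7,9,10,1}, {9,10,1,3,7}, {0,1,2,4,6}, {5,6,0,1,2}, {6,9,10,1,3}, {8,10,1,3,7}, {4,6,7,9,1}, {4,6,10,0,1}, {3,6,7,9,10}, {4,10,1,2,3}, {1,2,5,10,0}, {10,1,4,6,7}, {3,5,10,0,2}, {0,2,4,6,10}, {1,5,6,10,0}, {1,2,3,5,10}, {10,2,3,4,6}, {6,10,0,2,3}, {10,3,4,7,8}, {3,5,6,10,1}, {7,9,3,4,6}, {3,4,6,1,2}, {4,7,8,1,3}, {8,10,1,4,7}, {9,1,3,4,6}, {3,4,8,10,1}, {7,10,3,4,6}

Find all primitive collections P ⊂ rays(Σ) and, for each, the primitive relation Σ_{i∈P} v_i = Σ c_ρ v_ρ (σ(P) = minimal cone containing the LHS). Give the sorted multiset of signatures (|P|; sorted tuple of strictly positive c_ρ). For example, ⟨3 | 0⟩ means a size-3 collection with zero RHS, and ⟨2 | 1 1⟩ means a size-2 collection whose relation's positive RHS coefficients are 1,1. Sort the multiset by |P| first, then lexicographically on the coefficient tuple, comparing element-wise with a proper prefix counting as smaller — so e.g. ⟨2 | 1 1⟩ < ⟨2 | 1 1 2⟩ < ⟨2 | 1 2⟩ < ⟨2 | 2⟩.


The 20 primitive collections of Σ (r=11, n=5):

  • {2,9}:  v_{2} + v_{9} = 0  ⟹  sig = ⟨2 | 0⟩
  • {6,8}:  v_{6} + v_{8} = v_{7}  ⟹  sig = ⟨2 | 1⟩
  • {2,7}:  v_{2} + v_{7} = v_{4} + v_{10}  ⟹  sig = ⟨2 | 1 1⟩
  • {4,5}:  v_{4} + v_{5} = v_{1} + v_{2}  ⟹  sig = ⟨2 | 1 1⟩
  • {5,7}:  v_{5} + v_{7} = v_{1} + v_{10}  ⟹  sig = ⟨2 | 1 1⟩
  • {0,9}:  v_{0} + v_{9} = v_{1} + v_{6} + v_{10}  ⟹  sig = ⟨2 | 1 1 1⟩
  • {0,7}:  v_{0} + v_{7} = v_{1} + v_{4} + v_{6} + 2·v_{10}  ⟹  sig = ⟨2 | 1 1 1 2⟩
  • {5,9}:  v_{5} + v_{9} = 2·v_{1} + v_{3} + v_{6} + v_{10}  ⟹  sig = ⟨2 | 1 1 1 2⟩
  • {0,8}:  v_{0} + v_{8} = v_{1} + v_{4} + 2·v_{10}  ⟹  sig = ⟨2 | 1 1 2⟩
  • {8,9}:  v_{8} + v_{9} = v_{1} + v_{3} + 2·v_{7}  ⟹  sig = ⟨2 | 1 1 2⟩
  • {2,8}:  v_{2} + v_{8} = v_{1} + v_{3} + 2·v_{4} + 2·v_{10}  ⟹  sig = ⟨2 | 1 1 2 2⟩
  • {5,8}:  v_{5} + v_{8} = 2·v_{1} + v_{3} + v_{4} + 2·v_{10}  ⟹  sig = ⟨2 | 1 1 2 2⟩
  • {0,1,3}:  v_{0} + v_{1} + v_{3} = v_{5}  ⟹  sig = ⟨3 | 1⟩
  • {0,3,4}:  v_{0} + v_{3} + v_{4} = v_{2}  ⟹  sig = ⟨3 | 1⟩
  • {4,9,10}:  v_{4} + v_{9} + v_{10} = v_{7}  ⟹  sig = ⟨3 | 1⟩
  • {1,2,6,10}:  v_{1} + v_{2} + v_{6} + v_{10} = v_{0}  ⟹  sig = ⟨4 | 1⟩
  • {1,3,6,7}:  v_{1} + v_{3} + v_{6} + v_{7} = v_{9}  ⟹  sig = ⟨4 | 1⟩
  • {2,5,6,10}:  v_{2} + v_{5} + v_{6} + v_{10} = 2·v_{0} + v_{3}  ⟹  sig = ⟨4 | 1 2⟩
  • {1,3,4,6,10}:  v_{1} + v_{3} + v_{4} + v_{6} + v_{10} = 0  ⟹  sig = ⟨5 | 0⟩
  • {1,3,4,7,10}:  v_{1} + v_{3} + v_{4} + v_{7} + v_{10} = v_{8}  ⟹  sig = ⟨5 | 1⟩

Signatures (|P|; sorted positive RHS coefficients), sorted:
[⟨2 | 0⟩, ⟨2 | 1⟩, ⟨2 | 1 1⟩, ⟨2 | 1 1⟩, ⟨2 | 1 1⟩, ⟨2 | 1 1 1⟩, ⟨2 | 1 1 1 2⟩, ⟨2 | 1 1 1 2⟩, ⟨2 | 1 1 2⟩, ⟨2 | 1 1 2⟩, ⟨2 | 1 1 2 2⟩, ⟨2 | 1 1 2 2⟩, ⟨3 | 1⟩, ⟨3 | 1⟩, ⟨3 | 1⟩, ⟨4 | 1⟩, ⟨4 | 1⟩, ⟨4 | 1 2⟩, ⟨5 | 0⟩, ⟨5 | 1⟩]


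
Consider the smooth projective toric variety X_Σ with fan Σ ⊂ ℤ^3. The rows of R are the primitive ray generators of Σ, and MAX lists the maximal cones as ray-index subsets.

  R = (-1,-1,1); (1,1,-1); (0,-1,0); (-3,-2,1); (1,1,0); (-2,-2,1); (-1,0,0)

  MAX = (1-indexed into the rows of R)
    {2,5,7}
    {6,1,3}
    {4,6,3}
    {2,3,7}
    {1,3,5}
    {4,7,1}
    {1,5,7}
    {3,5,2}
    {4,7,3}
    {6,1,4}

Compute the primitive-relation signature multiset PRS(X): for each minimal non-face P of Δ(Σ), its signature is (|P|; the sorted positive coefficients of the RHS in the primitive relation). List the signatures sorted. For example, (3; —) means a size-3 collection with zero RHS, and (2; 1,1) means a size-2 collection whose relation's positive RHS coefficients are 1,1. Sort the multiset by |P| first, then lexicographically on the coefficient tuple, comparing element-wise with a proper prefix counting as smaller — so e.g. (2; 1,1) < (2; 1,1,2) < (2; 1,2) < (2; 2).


9 collections generate NE(X_Σ); each relation:

  {1,2}:  v_{1} + v_{2} = 0  →  sig = (2; —)
  {5,6}:  v_{5} + v_{6} = v_{1}  →  sig = (2; 1)
  {6,7}:  v_{6} + v_{7} = v_{4}  →  sig = (2; 1)
  {2,6}:  v_{2} + v_{6} = v_{3} + v_{7}  →  sig = (2; 1,1)
  {4,5}:  v_{4} + v_{5} = v_{1} + v_{7}  →  sig = (2; 1,1)
  {2,4}:  v_{2} + v_{4} = v_{3} + 2·v_{7}  →  sig = (2; 1,2)
  {3,5,7}:  v_{3} + v_{5} + v_{7} = 0  →  sig = (3; —)
  {1,3,7}:  v_{1} + v_{3} + v_{7} = v_{6}  →  sig = (3; 1)
  {1,3,4}:  v_{1} + v_{3} + v_{4} = 2·v_{6}  →  sig = (3; 2)

Hence PRS(X_Σ) =
[(2; —), (2; 1), (2; 1), (2; 1,1), (2; 1,1), (2; 1,2), (3; —), (3; 1), (3; 2)]


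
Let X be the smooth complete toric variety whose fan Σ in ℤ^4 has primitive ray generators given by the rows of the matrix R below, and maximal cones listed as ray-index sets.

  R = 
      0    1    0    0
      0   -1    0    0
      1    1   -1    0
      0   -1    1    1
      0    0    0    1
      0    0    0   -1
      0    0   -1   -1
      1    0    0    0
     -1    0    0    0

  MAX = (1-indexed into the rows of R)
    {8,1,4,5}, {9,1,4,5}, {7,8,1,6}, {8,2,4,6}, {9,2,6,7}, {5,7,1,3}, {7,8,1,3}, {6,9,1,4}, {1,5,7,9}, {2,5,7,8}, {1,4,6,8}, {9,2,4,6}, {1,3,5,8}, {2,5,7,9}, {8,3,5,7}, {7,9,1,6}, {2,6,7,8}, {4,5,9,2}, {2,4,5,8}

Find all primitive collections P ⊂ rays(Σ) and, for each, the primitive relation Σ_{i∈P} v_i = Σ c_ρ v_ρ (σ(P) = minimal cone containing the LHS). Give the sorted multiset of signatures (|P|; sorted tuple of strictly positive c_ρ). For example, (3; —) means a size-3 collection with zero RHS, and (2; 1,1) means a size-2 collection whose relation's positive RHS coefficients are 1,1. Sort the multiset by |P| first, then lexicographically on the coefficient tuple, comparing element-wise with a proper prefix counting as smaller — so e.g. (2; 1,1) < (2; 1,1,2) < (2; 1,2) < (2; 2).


Σ has 9 primitive collections:

  {1,2}:  v_{1} + v_{2} = 0 — sig = (2; —)
  {5,6}:  v_{5} + v_{6} = 0 — sig = (2; —)
  {8,9}:  v_{8} + v_{9} = 0 — sig = (2; —)
  {4,7}:  v_{4} + v_{7} = v_{2} — sig = (2; 1)
  {3,4}:  v_{3} + v_{4} = v_{5} + v_{8} — sig = (2; 1,1)
  {2,3}:  v_{2} + v_{3} = v_{5} + v_{7} + v_{8} — sig = (2; 1,1,1)
  {3,6}:  v_{3} + v_{6} = v_{1} + v_{7} + v_{8} — sig = (2; 1,1,1)
  {3,9}:  v_{3} + v_{9} = v_{1} + v_{5} + v_{7} — sig = (2; 1,1,1)
  {1,5,7,8}:  v_{1} + v_{5} + v_{7} + v_{8} = v_{3} — sig = (4; 1)

Hence PRS(X_Σ) =
{ (2; —) ×3,  (2; 1),  (2; 1,1),  (2; 1,1,1) ×3,  (4; 1) }


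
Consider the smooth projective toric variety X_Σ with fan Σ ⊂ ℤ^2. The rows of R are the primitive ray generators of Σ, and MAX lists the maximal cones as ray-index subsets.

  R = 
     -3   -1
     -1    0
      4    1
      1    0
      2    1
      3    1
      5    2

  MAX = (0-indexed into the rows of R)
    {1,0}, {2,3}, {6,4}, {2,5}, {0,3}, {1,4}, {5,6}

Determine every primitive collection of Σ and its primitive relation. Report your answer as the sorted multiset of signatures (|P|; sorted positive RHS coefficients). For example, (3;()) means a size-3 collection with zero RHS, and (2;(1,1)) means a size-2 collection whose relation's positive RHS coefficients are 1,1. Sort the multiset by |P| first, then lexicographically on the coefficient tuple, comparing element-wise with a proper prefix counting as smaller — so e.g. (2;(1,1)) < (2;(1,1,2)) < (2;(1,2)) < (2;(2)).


Primitive collections (14):

  P = {0,5}:  v_{0} + v_{5} = 0  ⟹  sig = (2;())
  P = {1,3}:  v_{1} + v_{3} = 0  ⟹  sig = (2;())
  P = {0,2}:  v_{0} + v_{2} = v_{3}  ⟹  sig = (2;(1))
  P = {0,4}:  v_{0} + v_{4} = v_{1}  ⟹  sig = (2;(1))
  P = {0,6}:  v_{0} + v_{6} = v_{4}  ⟹  sig = (2;(1))
  P = {1,2}:  v_{1} + v_{2} = v_{5}  ⟹  sig = (2;(1))
  P = {1,5}:  v_{1} + v_{5} = v_{4}  ⟹  sig = (2;(1))
  P = {3,4}:  v_{3} + v_{4} = v_{5}  ⟹  sig = (2;(1))
  P = {3,5}:  v_{3} + v_{5} = v_{2}  ⟹  sig = (2;(1))
  P = {4,5}:  v_{4} + v_{5} = v_{6}  ⟹  sig = (2;(1))
  P = {1,6}:  v_{1} + v_{6} = 2·v_{4}  ⟹  sig = (2;(2))
  P = {2,4}:  v_{2} + v_{4} = 2·v_{5}  ⟹  sig = (2;(2))
  P = {3,6}:  v_{3} + v_{6} = 2·v_{5}  ⟹  sig = (2;(2))
  P = {2,6}:  v_{2} + v_{6} = 3·v_{5}  ⟹  sig = (2;(3))

Signatures (|P|; sorted positive RHS coefficients), sorted:
    |P|=2: 14 collections, coeffs (), (), (1), (1), (1), (1), (1), (1), (1), (1), (2), (2), (2), (3)


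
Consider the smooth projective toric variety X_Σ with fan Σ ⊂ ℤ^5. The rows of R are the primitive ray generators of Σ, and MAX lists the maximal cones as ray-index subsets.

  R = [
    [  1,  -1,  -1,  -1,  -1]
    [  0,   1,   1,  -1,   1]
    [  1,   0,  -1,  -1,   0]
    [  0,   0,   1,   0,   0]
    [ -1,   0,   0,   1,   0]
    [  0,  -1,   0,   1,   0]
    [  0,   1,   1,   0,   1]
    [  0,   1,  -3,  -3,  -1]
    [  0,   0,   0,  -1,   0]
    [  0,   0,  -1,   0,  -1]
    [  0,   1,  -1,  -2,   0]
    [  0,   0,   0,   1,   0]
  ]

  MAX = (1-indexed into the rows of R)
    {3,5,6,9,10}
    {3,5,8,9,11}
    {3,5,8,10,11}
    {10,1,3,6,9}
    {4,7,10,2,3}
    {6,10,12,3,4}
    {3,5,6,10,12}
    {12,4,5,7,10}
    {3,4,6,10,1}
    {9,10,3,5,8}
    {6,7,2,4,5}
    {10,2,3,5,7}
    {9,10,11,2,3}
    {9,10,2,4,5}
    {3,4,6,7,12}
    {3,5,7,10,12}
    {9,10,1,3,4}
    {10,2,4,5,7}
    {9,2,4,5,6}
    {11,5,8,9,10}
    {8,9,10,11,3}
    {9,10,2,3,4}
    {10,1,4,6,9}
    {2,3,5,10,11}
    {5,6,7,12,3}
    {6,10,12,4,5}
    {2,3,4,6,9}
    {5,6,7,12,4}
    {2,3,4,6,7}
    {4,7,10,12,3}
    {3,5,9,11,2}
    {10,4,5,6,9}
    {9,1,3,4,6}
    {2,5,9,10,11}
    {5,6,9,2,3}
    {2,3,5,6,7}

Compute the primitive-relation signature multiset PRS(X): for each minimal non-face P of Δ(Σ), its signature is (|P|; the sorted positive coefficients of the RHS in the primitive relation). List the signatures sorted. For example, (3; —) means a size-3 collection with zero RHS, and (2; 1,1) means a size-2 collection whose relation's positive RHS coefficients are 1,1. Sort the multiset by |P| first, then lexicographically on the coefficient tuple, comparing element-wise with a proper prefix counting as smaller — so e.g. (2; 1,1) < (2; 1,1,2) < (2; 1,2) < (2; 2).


24 collections generate NE(X_Σ); each relation:

  • {9,12}:  v_{9} + v_{12} = 0  ⟹  sig = (2; —)
  • {2,12}:  v_{2} + v_{12} = v_{7}  ⟹  sig = (2; 1)
  • {7,9}:  v_{7} + v_{9} = v_{2}  ⟹  sig = (2; 1)
  • {1,7}:  v_{1} + v_{7} = v_{3} + v_{4}  ⟹  sig = (2; 1,1)
  • {1,2}:  v_{1} + v_{2} = v_{3} + v_{4} + v_{9}  ⟹  sig = (2; 1,1,1)
  • {1,5}:  v_{1} + v_{5} = v_{6} + v_{9} + v_{10}  ⟹  sig = (2; 1,1,1)
  • {4,8}:  v_{4} + v_{8} = v_{9} + v_{10} + v_{11}  ⟹  sig = (2; 1,1,1)
  • {4,11}:  v_{4} + v_{11} = v_{2} + v_{9} + v_{10}  ⟹  sig = (2; 1,1,1)
  • {6,11}:  v_{6} + v_{11} = v_{3} + v_{5} + v_{9}  ⟹  sig = (2; 1,1,1)
  • {1,12}:  v_{1} + v_{12} = v_{3} + v_{4} + v_{6} + v_{10}  ⟹  sig = (2; 1,1,1,1)
  • {8,12}:  v_{8} + v_{12} = v_{3} + v_{5} + v_{10} + v_{11}  ⟹  sig = (2; 1,1,1,1)
  • {11,12}:  v_{11} + v_{12} = v_{2} + v_{3} + v_{5} + v_{10}  ⟹  sig = (2; 1,1,1,1)
  • {7,8}:  v_{7} + v_{8} = v_{2} + v_{3} + v_{5} + v_{10} + v_{11}  ⟹  sig = (2; 1,1,1,1,1)
  • {7,11}:  v_{7} + v_{11} = 2·v_{2} + v_{3} + v_{5} + v_{10}  ⟹  sig = (2; 1,1,1,2)
  • {1,11}:  v_{1} + v_{11} = v_{3} + 2·v_{9} + v_{10}  ⟹  sig = (2; 1,1,2)
  • {6,8}:  v_{6} + v_{8} = 2·v_{3} + 2·v_{5} + 2·v_{9} + v_{10}  ⟹  sig = (2; 1,2,2,2)
  • {1,8}:  v_{1} + v_{8} = 2·v_{3} + v_{5} + 3·v_{9} + 2·v_{10}  ⟹  sig = (2; 1,2,2,3)
  • {2,8}:  v_{2} + v_{8} = 2·v_{11}  ⟹  sig = (2; 2)
  • {2,6,10}:  v_{2} + v_{6} + v_{10} = 0  ⟹  sig = (3; —)
  • {3,4,5}:  v_{3} + v_{4} + v_{5} = 0  ⟹  sig = (3; —)
  • {6,7,10}:  v_{6} + v_{7} + v_{10} = v_{12}  ⟹  sig = (3; 1)
  • {2,3,5,9,10}:  v_{2} + v_{3} + v_{5} + v_{9} + v_{10} = v_{11}  ⟹  sig = (5; 1)
  • {3,4,6,9,10}:  v_{3} + v_{4} + v_{6} + v_{9} + v_{10} = v_{1}  ⟹  sig = (5; 1)
  • {3,5,9,10,11}:  v_{3} + v_{5} + v_{9} + v_{10} + v_{11} = v_{8}  ⟹  sig = (5; 1)

Sorted signature multiset PRS(X):
[(2; —), (2; 1), (2; 1), (2; 1,1), (2; 1,1,1), (2; 1,1,1), (2; 1,1,1), (2; 1,1,1), (2; 1,1,1), (2; 1,1,1,1), (2; 1,1,1,1), (2; 1,1,1,1), (2; 1,1,1,1,1), (2; 1,1,1,2), (2; 1,1,2), (2; 1,2,2,2), (2; 1,2,2,3), (2; 2), (3; —), (3; —), (3; 1), (5; 1), (5; 1), (5; 1)]


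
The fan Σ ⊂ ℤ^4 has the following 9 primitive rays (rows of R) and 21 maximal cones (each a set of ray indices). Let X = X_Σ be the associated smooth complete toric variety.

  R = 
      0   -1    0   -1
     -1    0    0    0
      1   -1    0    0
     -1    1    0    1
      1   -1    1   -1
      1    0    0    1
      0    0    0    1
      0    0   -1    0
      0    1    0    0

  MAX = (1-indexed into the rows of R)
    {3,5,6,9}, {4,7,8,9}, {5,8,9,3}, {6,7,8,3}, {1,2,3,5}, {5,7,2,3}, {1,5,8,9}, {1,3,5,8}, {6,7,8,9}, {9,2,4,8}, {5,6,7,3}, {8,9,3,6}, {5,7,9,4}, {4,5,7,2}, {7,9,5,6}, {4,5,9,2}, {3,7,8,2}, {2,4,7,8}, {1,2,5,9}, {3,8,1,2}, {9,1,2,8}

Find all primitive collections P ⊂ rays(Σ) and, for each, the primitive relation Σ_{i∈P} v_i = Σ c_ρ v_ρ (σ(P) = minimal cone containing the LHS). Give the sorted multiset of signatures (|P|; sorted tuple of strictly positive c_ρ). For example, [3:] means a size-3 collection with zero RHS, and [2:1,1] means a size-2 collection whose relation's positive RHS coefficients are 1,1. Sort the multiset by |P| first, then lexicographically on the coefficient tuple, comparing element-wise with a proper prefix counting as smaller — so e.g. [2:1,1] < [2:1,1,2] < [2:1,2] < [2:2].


Primitive collections (14):

  P={1,4}:  v_{1} + v_{4} = v_{2} ; sig = [2:1]
  P={1,6}:  v_{1} + v_{6} = v_{3} ; sig = [2:1]
  P={2,6}:  v_{2} + v_{6} = v_{7} ; sig = [2:1]
  P={3,4}:  v_{3} + v_{4} = v_{7} ; sig = [2:1]
  P={1,7}:  v_{1} + v_{7} = v_{2} + v_{3} ; sig = [2:1,1]
  P={4,6}:  v_{4} + v_{6} = 2·v_{7} + v_{9} ; sig = [2:1,2]
  P={2,3,9}:  v_{2} + v_{3} + v_{9} = 0 ; sig = [3:]
  P={4,5,8}:  v_{4} + v_{5} + v_{8} = 0 ; sig = [3:]
  P={2,5,8}:  v_{2} + v_{5} + v_{8} = v_{1} ; sig = [3:1]
  P={2,7,9}:  v_{2} + v_{7} + v_{9} = v_{4} ; sig = [3:1]
  P={3,7,9}:  v_{3} + v_{7} + v_{9} = v_{6} ; sig = [3:1]
  P={5,7,8}:  v_{5} + v_{7} + v_{8} = v_{3} ; sig = [3:1]
  P={1,3,9}:  v_{1} + v_{3} + v_{9} = v_{5} + v_{8} ; sig = [3:1,1]
  P={5,6,8}:  v_{5} + v_{6} + v_{8} = 2·v_{3} + v_{9} ; sig = [3:1,2]

so the primitive-relation signature multiset is
    [2:1]
    [2:1]
    [2:1]
    [2:1]
    [2:1,1]
    [2:1,2]
    [3:]
    [3:]
    [3:1]
    [3:1]
    [3:1]
    [3:1]
    [3:1,1]
    [3:1,2]


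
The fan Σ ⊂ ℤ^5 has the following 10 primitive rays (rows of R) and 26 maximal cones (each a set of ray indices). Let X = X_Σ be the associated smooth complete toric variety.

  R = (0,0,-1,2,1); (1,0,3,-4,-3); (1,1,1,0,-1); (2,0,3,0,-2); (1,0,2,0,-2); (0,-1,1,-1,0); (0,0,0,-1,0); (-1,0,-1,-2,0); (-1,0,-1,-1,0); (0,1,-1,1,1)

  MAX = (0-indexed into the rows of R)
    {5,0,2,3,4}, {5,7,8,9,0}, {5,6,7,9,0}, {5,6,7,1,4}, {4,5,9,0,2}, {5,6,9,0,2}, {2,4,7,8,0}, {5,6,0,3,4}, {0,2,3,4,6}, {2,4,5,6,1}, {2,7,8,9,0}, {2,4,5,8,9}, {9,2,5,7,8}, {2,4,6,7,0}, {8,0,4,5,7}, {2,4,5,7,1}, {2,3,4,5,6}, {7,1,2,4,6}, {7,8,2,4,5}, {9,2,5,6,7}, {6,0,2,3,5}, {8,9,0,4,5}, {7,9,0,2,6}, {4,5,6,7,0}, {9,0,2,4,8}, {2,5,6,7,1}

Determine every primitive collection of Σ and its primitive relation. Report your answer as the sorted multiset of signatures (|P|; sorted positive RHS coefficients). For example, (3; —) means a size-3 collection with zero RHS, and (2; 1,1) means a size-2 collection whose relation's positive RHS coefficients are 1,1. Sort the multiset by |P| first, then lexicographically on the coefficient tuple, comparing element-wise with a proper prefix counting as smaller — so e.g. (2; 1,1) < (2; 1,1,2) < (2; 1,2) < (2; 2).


The 14 primitive collections of Σ (r=10, n=5):

  • {6,8}:  v_{6} + v_{8} = v_{7} ; sig = (2; 1)
  • {3,8}:  v_{3} + v_{8} = v_{4} + v_{6} ; sig = (2; 1,1)
  • {1,8}:  v_{1} + v_{8} = v_{2} + v_{4} + v_{5} + 2·v_{7} ; sig = (2; 1,1,1,2)
  • {1,9}:  v_{1} + v_{9} = 2·v_{2} + v_{5} + v_{7} ; sig = (2; 1,1,2)
  • {3,9}:  v_{3} + v_{9} = v_{0} + 2·v_{2} + v_{5} ; sig = (2; 1,1,2)
  • {1,3}:  v_{1} + v_{3} = v_{2} + 2·v_{4} + v_{5} + 3·v_{6} ; sig = (2; 1,1,2,3)
  • {0,1}:  v_{0} + v_{1} = v_{4} + 2·v_{6} ; sig = (2; 1,2)
  • {3,7}:  v_{3} + v_{7} = v_{4} + 2·v_{6} ; sig = (2; 1,2)
  • {4,6,9}:  v_{4} + v_{6} + v_{9} = v_{2} ; sig = (3; 1)
  • {4,7,9}:  v_{4} + v_{7} + v_{9} = v_{2} + v_{8} ; sig = (3; 1,1)
  • {0,2,5,8}:  v_{0} + v_{2} + v_{5} + v_{8} = 0 ; sig = (4; —)
  • {0,2,5,7}:  v_{0} + v_{2} + v_{5} + v_{7} = v_{6} ; sig = (4; 1)
  • {0,2,4,5,6}:  v_{0} + v_{2} + v_{4} + v_{5} + v_{6} = v_{3} ; sig = (5; 1)
  • {2,4,5,6,7}:  v_{2} + v_{4} + v_{5} + v_{6} + v_{7} = v_{1} ; sig = (5; 1)

Hence PRS(X_Σ) =
    (2; 1)
    (2; 1,1)
    (2; 1,1,1,2)
    (2; 1,1,2)
    (2; 1,1,2)
    (2; 1,1,2,3)
    (2; 1,2)
    (2; 1,2)
    (3; 1)
    (3; 1,1)
    (4; —)
    (4; 1)
    (5; 1)
    (5; 1)


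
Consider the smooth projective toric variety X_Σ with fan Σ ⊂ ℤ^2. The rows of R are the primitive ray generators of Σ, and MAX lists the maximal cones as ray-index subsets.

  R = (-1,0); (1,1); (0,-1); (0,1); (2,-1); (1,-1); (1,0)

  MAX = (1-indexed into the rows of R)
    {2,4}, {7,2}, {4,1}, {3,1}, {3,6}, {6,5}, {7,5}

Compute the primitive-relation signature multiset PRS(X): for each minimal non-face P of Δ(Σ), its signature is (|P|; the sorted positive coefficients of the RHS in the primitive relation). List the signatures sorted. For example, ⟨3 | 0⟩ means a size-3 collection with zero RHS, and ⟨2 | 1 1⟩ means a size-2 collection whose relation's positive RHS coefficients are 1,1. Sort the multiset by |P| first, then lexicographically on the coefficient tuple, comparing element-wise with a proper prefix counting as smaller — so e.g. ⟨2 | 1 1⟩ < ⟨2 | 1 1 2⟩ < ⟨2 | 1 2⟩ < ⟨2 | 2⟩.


14 collections generate NE(X_Σ); each relation:

  P={1,7}:  v_{1} + v_{7} = 0  so sig = ⟨2 | 0⟩
  P={3,4}:  v_{3} + v_{4} = 0  so sig = ⟨2 | 0⟩
  P={1,2}:  v_{1} + v_{2} = v_{4}  so sig = ⟨2 | 1⟩
  P={1,5}:  v_{1} + v_{5} = v_{6}  so sig = ⟨2 | 1⟩
  P={1,6}:  v_{1} + v_{6} = v_{3}  so sig = ⟨2 | 1⟩
  P={2,3}:  v_{2} + v_{3} = v_{7}  so sig = ⟨2 | 1⟩
  P={3,7}:  v_{3} + v_{7} = v_{6}  so sig = ⟨2 | 1⟩
  P={4,6}:  v_{4} + v_{6} = v_{7}  so sig = ⟨2 | 1⟩
  P={4,7}:  v_{4} + v_{7} = v_{2}  so sig = ⟨2 | 1⟩
  P={6,7}:  v_{6} + v_{7} = v_{5}  so sig = ⟨2 | 1⟩
  P={2,6}:  v_{2} + v_{6} = 2·v_{7}  so sig = ⟨2 | 2⟩
  P={3,5}:  v_{3} + v_{5} = 2·v_{6}  so sig = ⟨2 | 2⟩
  P={4,5}:  v_{4} + v_{5} = 2·v_{7}  so sig = ⟨2 | 2⟩
  P={2,5}:  v_{2} + v_{5} = 3·v_{7}  so sig = ⟨2 | 3⟩

so the primitive-relation signature multiset is
    |P|=2: 14 collections, coeffs (), (), (1), (1), (1), (1), (1), (1), (1), (1), (2), (2), (2), (3)


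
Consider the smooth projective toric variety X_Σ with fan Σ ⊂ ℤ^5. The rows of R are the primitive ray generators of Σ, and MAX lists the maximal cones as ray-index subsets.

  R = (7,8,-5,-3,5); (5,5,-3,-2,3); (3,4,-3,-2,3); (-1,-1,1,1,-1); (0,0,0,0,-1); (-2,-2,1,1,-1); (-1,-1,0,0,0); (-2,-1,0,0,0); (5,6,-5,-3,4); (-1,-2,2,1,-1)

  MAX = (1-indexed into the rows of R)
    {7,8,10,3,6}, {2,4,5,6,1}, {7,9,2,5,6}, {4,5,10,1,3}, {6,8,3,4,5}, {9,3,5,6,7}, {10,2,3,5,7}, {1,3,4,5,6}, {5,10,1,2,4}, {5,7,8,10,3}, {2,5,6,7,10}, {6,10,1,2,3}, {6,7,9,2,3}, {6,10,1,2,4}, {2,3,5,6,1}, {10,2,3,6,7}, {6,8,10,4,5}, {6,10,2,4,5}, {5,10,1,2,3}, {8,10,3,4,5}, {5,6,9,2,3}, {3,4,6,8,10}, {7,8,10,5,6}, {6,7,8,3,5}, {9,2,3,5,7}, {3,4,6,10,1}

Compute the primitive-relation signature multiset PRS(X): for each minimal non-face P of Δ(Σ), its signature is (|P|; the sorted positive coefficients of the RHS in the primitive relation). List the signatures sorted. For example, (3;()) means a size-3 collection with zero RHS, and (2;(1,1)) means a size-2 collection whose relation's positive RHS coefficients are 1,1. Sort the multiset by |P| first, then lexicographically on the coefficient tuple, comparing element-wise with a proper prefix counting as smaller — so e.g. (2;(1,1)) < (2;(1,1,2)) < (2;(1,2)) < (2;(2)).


Minimal non-faces — 12 found among 10 rays, 26 max cones:

  P = {2,8}:  v_{2} + v_{8} = v_{3}  so sig = (2;(1))
  P = {4,7}:  v_{4} + v_{7} = v_{6}  so sig = (2;(1))
  P = {9,10}:  v_{9} + v_{10} = v_{2} + v_{7}  so sig = (2;(1,1))
  P = {1,7}:  v_{1} + v_{7} = v_{2} + v_{3} + v_{6}  so sig = (2;(1,1,1))
  P = {4,9}:  v_{4} + v_{9} = v_{2} + v_{3} + v_{5} + 2·v_{6}  so sig = (2;(1,1,1,2))
  P = {8,9}:  v_{8} + v_{9} = 2·v_{3} + v_{5} + v_{6} + v_{7}  so sig = (2;(1,1,1,2))
  P = {1,8}:  v_{1} + v_{8} = 2·v_{3} + v_{4}  so sig = (2;(1,2))
  P = {1,9}:  v_{1} + v_{9} = 2·v_{2} + 2·v_{3} + v_{5} + 2·v_{6}  so sig = (2;(1,2,2,2))
  P = {2,3,4}:  v_{2} + v_{3} + v_{4} = v_{1}  so sig = (3;(1))
  P = {3,5,6,10}:  v_{3} + v_{5} + v_{6} + v_{10} = 0  so sig = (4;())
  P = {1,5,6,10}:  v_{1} + v_{5} + v_{6} + v_{10} = v_{2} + v_{4}  so sig = (4;(1,1))
  P = {2,3,5,6,7}:  v_{2} + v_{3} + v_{5} + v_{6} + v_{7} = v_{9}  so sig = (5;(1))

Hence PRS(X_Σ) =
[(2;(1)), (2;(1)), (2;(1,1)), (2;(1,1,1)), (2;(1,1,1,2)), (2;(1,1,1,2)), (2;(1,2)), (2;(1,2,2,2)), (3;(1)), (4;()), (4;(1,1)), (5;(1))]


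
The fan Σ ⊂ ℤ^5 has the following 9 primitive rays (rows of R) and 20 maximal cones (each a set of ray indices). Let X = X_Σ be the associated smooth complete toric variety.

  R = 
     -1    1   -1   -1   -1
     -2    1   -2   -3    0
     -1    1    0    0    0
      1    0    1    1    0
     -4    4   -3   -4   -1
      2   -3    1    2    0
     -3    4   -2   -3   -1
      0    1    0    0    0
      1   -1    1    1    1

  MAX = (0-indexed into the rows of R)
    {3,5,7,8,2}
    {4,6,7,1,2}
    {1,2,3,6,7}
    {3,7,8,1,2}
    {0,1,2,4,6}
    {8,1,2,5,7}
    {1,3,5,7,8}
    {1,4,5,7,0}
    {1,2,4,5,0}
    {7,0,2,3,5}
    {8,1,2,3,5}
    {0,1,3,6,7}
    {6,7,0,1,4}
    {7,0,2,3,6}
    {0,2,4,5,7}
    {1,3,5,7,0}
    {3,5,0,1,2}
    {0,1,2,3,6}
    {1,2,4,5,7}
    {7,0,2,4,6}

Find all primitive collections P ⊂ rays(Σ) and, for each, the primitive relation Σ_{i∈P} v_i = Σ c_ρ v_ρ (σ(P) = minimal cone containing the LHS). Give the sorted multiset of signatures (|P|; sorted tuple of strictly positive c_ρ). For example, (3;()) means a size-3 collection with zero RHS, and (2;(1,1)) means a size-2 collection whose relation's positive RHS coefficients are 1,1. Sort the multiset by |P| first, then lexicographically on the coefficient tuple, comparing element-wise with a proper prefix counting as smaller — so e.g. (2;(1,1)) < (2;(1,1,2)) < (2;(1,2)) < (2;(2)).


7 minimal non-faces of Δ(Σ) (on 9 rays):

  {0,8}:  v_{0} + v_{8} = 0 — sig = (2;())
  {3,4}:  v_{3} + v_{4} = v_{6} — sig = (2;(1))
  {5,6}:  v_{5} + v_{6} = v_{0} — sig = (2;(1))
  {4,8}:  v_{4} + v_{8} = v_{1} + v_{2} + v_{7} — sig = (2;(1,1,1))
  {6,8}:  v_{6} + v_{8} = v_{1} + v_{2} + v_{3} + v_{7} — sig = (2;(1,1,1,1))
  {0,1,2,7}:  v_{0} + v_{1} + v_{2} + v_{7} = v_{4} — sig = (4;(1))
  {1,2,3,5,7}:  v_{1} + v_{2} + v_{3} + v_{5} + v_{7} = 0 — sig = (5;())

Hence PRS(X_Σ) =
[(2;()), (2;(1)), (2;(1)), (2;(1,1,1)), (2;(1,1,1,1)), (4;(1)), (5;())]


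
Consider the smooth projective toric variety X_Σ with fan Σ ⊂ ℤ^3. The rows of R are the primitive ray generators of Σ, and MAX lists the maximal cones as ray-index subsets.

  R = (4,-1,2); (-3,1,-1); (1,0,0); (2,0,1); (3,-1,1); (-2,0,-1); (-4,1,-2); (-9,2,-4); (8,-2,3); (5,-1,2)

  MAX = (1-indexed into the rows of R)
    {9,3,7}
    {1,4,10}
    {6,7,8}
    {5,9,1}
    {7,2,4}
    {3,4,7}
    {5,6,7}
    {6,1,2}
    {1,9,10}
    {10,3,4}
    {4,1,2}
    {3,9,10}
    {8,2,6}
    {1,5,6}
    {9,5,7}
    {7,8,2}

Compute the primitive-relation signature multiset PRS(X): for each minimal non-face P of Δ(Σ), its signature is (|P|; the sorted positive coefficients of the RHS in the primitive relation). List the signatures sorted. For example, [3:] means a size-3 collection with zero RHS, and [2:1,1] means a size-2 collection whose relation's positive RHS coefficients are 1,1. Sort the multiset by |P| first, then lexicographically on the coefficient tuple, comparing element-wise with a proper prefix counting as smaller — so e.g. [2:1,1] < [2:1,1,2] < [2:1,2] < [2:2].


|primitive collections| = 22. Relations:

  P = {1,7}:  v_{1} + v_{7} = 0  so sig = [2:]
  P = {2,5}:  v_{2} + v_{5} = 0  so sig = [2:]
  P = {4,6}:  v_{4} + v_{6} = 0  so sig = [2:]
  P = {1,3}:  v_{1} + v_{3} = v_{10}  so sig = [2:1]
  P = {2,9}:  v_{2} + v_{9} = v_{10}  so sig = [2:1]
  P = {2,10}:  v_{2} + v_{10} = v_{4}  so sig = [2:1]
  P = {4,5}:  v_{4} + v_{5} = v_{10}  so sig = [2:1]
  P = {5,10}:  v_{5} + v_{10} = v_{9}  so sig = [2:1]
  P = {6,10}:  v_{6} + v_{10} = v_{5}  so sig = [2:1]
  P = {7,10}:  v_{7} + v_{10} = v_{3}  so sig = [2:1]
  P = {8,10}:  v_{8} + v_{10} = v_{7}  so sig = [2:1]
  P = {1,8}:  v_{1} + v_{8} = v_{2} + v_{6}  so sig = [2:1,1]
  P = {2,3}:  v_{2} + v_{3} = v_{4} + v_{7}  so sig = [2:1,1]
  P = {3,5}:  v_{3} + v_{5} = v_{7} + v_{9}  so sig = [2:1,1]
  P = {3,6}:  v_{3} + v_{6} = v_{5} + v_{7}  so sig = [2:1,1]
  P = {4,8}:  v_{4} + v_{8} = v_{2} + v_{7}  so sig = [2:1,1]
  P = {5,8}:  v_{5} + v_{8} = v_{6} + v_{7}  so sig = [2:1,1]
  P = {8,9}:  v_{8} + v_{9} = v_{5} + v_{7}  so sig = [2:1,1]
  P = {3,8}:  v_{3} + v_{8} = 2·v_{7}  so sig = [2:2]
  P = {4,9}:  v_{4} + v_{9} = 2·v_{10}  so sig = [2:2]
  P = {6,9}:  v_{6} + v_{9} = 2·v_{5}  so sig = [2:2]
  P = {2,6,7}:  v_{2} + v_{6} + v_{7} = v_{8}  so sig = [3:1]

Signatures (|P|; sorted positive RHS coefficients), sorted:
    [2:]
    [2:]
    [2:]
    [2:1]
    [2:1]
    [2:1]
    [2:1]
    [2:1]
    [2:1]
    [2:1]
    [2:1]
    [2:1,1]
    [2:1,1]
    [2:1,1]
    [2:1,1]
    [2:1,1]
    [2:1,1]
    [2:1,1]
    [2:2]
    [2:2]
    [2:2]
    [3:1]


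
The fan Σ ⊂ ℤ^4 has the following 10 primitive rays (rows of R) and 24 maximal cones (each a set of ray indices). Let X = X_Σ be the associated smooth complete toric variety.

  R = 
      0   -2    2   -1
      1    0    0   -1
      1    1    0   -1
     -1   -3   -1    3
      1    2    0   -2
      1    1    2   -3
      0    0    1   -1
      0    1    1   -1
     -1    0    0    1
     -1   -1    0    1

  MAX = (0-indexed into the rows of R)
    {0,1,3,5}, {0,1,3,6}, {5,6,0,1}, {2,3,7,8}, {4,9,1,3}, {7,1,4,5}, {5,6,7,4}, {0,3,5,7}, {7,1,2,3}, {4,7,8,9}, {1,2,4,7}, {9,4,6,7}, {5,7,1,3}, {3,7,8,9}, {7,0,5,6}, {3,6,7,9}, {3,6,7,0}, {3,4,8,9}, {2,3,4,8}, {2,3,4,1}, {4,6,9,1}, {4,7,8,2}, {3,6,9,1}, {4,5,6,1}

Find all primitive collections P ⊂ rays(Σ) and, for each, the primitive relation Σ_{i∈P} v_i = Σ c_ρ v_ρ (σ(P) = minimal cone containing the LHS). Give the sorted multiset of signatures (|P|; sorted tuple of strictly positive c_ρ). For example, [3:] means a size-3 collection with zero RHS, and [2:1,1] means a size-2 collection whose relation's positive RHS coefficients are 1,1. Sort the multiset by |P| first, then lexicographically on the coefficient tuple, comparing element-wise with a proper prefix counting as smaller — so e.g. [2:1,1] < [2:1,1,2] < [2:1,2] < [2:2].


Minimal non-faces — 18 found among 10 rays, 24 max cones:

  {1,8}:  v_{1} + v_{8} = 0  →  sig = [2:]
  {2,9}:  v_{2} + v_{9} = 0  →  sig = [2:]
  {2,6}:  v_{2} + v_{6} = v_{1} + v_{7}  →  sig = [2:1,1]
  {5,8}:  v_{5} + v_{8} = v_{6} + v_{7}  →  sig = [2:1,1]
  {6,8}:  v_{6} + v_{8} = v_{7} + v_{9}  →  sig = [2:1,1]
  {0,2}:  v_{0} + v_{2} = v_{1} + v_{3} + v_{5} + v_{7}  →  sig = [2:1,1,1,1]
  {0,8}:  v_{0} + v_{8} = v_{3} + 2·v_{6} + v_{7}  →  sig = [2:1,1,2]
  {0,4}:  v_{0} + v_{4} = v_{1} + 2·v_{6}  →  sig = [2:1,2]
  {0,9}:  v_{0} + v_{9} = v_{3} + 3·v_{6}  →  sig = [2:1,3]
  {5,9}:  v_{5} + v_{9} = 2·v_{6}  →  sig = [2:2]
  {2,5}:  v_{2} + v_{5} = 2·v_{1} + 2·v_{7}  →  sig = [2:2,2]
  {3,4,7}:  v_{3} + v_{4} + v_{7} = 0  →  sig = [3:]
  {1,6,7}:  v_{1} + v_{6} + v_{7} = v_{5}  →  sig = [3:1]
  {1,7,9}:  v_{1} + v_{7} + v_{9} = v_{6}  →  sig = [3:1]
  {3,5,6}:  v_{3} + v_{5} + v_{6} = v_{0}  →  sig = [3:1]
  {3,4,5}:  v_{3} + v_{4} + v_{5} = v_{1} + v_{6}  →  sig = [3:1,1]
  {3,4,6}:  v_{3} + v_{4} + v_{6} = v_{1} + v_{9}  →  sig = [3:1,1]
  {0,1,7}:  v_{0} + v_{1} + v_{7} = v_{3} + 2·v_{5}  →  sig = [3:1,2]

Sorted signature multiset PRS(X):
    |P|=2: 11 collections, coeffs (), (), (1,1), (1,1), (1,1), (1,1,1,1), (1,1,2), (1,2), (1,3), (2), (2,2)
    |P|=3: 7 collections, coeffs (), (1), (1), (1), (1,1), (1,1), (1,2)


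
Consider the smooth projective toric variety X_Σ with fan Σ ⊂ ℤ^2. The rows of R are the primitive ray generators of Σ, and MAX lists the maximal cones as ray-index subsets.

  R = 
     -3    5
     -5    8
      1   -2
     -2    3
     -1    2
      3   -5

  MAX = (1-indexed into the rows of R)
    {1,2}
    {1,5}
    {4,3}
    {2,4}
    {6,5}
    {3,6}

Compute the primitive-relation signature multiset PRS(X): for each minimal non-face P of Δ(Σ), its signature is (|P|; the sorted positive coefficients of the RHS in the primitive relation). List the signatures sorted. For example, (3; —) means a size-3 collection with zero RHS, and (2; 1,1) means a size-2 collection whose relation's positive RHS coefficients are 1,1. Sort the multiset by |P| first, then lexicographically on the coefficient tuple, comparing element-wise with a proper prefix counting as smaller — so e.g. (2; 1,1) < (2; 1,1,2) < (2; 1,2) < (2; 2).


9 minimal non-faces of Δ(Σ) (on 6 rays):

  P = {1,6}:  v_{1} + v_{6} = 0  ⇒ sig = (2; —)
  P = {3,5}:  v_{3} + v_{5} = 0  ⇒ sig = (2; —)
  P = {1,3}:  v_{1} + v_{3} = v_{4}  ⇒ sig = (2; 1)
  P = {1,4}:  v_{1} + v_{4} = v_{2}  ⇒ sig = (2; 1)
  P = {2,6}:  v_{2} + v_{6} = v_{4}  ⇒ sig = (2; 1)
  P = {4,5}:  v_{4} + v_{5} = v_{1}  ⇒ sig = (2; 1)
  P = {4,6}:  v_{4} + v_{6} = v_{3}  ⇒ sig = (2; 1)
  P = {2,3}:  v_{2} + v_{3} = 2·v_{4}  ⇒ sig = (2; 2)
  P = {2,5}:  v_{2} + v_{5} = 2·v_{1}  ⇒ sig = (2; 2)

Signatures (|P|; sorted positive RHS coefficients), sorted:
{ (2; —) ×2,  (2; 1) ×5,  (2; 2) ×2 }


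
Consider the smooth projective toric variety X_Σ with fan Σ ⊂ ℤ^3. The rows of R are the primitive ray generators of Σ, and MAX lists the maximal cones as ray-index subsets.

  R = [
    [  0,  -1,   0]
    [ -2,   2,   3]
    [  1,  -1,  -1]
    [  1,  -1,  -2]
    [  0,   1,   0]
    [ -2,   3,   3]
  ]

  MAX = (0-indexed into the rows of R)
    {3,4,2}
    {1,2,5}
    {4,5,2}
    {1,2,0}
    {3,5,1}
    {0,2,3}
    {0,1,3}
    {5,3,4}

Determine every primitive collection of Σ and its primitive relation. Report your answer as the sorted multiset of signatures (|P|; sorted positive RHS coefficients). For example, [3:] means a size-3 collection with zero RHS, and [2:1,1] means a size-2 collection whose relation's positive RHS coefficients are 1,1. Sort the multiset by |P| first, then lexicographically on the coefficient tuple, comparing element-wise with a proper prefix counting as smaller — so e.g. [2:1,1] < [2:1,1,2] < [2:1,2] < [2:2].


Minimal non-faces — 5 found among 6 rays, 8 max cones:

  P={0,4}:  v_{0} + v_{4} = 0  ⇒ sig = [2:]
  P={0,5}:  v_{0} + v_{5} = v_{1}  ⇒ sig = [2:1]
  P={1,4}:  v_{1} + v_{4} = v_{5}  ⇒ sig = [2:1]
  P={1,2,3}:  v_{1} + v_{2} + v_{3} = 0  ⇒ sig = [3:]
  P={2,3,5}:  v_{2} + v_{3} + v_{5} = v_{4}  ⇒ sig = [3:1]

Sorted signature multiset PRS(X):
    |P|=2: 3 collections, coeffs (), (1), (1)
    |P|=3: 2 collections, coeffs (), (1)


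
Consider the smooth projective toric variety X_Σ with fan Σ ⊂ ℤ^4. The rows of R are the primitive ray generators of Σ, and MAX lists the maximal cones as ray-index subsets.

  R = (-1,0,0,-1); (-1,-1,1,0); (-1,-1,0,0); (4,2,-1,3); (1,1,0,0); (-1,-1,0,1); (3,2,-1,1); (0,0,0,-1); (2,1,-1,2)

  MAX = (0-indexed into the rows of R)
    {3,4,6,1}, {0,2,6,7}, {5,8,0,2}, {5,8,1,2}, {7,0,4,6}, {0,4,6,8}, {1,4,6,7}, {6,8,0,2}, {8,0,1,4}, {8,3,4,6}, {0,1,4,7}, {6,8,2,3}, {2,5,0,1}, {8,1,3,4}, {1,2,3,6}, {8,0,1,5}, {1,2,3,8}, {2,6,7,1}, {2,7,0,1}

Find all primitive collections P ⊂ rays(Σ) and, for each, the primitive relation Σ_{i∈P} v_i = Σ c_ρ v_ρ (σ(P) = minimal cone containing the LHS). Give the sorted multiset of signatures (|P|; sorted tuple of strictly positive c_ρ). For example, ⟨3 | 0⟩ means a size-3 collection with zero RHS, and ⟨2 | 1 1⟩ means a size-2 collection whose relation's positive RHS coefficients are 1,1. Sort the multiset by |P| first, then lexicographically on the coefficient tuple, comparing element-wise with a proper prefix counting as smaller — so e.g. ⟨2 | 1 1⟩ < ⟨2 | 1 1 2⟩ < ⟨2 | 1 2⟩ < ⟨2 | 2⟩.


11 collections generate NE(X_Σ); each relation:

  {2,4}:  v_{2} + v_{4} = 0  so sig = ⟨2 | 0⟩
  {5,6}:  v_{5} + v_{6} = v_{8}  so sig = ⟨2 | 1⟩
  {5,7}:  v_{5} + v_{7} = v_{2}  so sig = ⟨2 | 1⟩
  {0,3}:  v_{0} + v_{3} = v_{4} + v_{8}  so sig = ⟨2 | 1 1⟩
  {7,8}:  v_{7} + v_{8} = v_{2} + v_{6}  so sig = ⟨2 | 1 1⟩
  {4,5}:  v_{4} + v_{5} = v_{0} + v_{1} + v_{8}  so sig = ⟨2 | 1 1 1⟩
  {3,7}:  v_{3} + v_{7} = v_{1} + v_{2} + 2·v_{6}  so sig = ⟨2 | 1 1 2⟩
  {3,5}:  v_{3} + v_{5} = v_{1} + 2·v_{8}  so sig = ⟨2 | 1 2⟩
  {0,1,6}:  v_{0} + v_{1} + v_{6} = v_{4}  so sig = ⟨3 | 1⟩
  {1,6,8}:  v_{1} + v_{6} + v_{8} = v_{3}  so sig = ⟨3 | 1⟩
  {0,1,2,8}:  v_{0} + v_{1} + v_{2} + v_{8} = v_{5}  so sig = ⟨4 | 1⟩

so the primitive-relation signature multiset is
    |P|=2: 8 collections, coeffs (), (1), (1), (1,1), (1,1), (1,1,1), (1,1,2), (1,2)
    |P|=3: 2 collections, coeffs (1), (1)
    |P|=4: 1 collection, coeffs (1)
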